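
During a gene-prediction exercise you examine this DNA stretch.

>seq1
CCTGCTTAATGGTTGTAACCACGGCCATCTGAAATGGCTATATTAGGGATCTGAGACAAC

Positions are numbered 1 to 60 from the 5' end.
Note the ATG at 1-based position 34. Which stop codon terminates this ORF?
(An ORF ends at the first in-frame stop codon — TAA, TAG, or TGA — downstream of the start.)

Codons from position 34: ATG (34–36), GCT (37–39), ATA (40–42), TTA (43–45), GGG (46–48), ATC (49–51), TGA (52–54).
The first in-frame stop codon is TGA.

TGA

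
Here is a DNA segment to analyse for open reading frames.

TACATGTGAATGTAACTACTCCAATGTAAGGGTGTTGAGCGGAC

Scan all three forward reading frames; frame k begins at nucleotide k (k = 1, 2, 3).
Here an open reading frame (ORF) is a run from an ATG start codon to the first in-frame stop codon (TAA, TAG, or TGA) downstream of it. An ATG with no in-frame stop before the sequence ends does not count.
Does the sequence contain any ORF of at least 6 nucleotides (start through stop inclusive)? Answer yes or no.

Frame 1: TAC ATG TGA ATG TAA CTA CTC CAA TGT AAG GGT GTT GAG CGG — ATG at 4, stop TGA at 7 → 6 nt; ATG at 10, stop TAA at 13 → 6 nt.
Frame 2: ACA TGT GAA TGT AAC TAC TCC AAT GTA AGG GTG TTG AGC GGA — no ATG→stop ORF.
Frame 3: CAT GTG AAT GTA ACT ACT CCA ATG TAA GGG TGT TGA GCG GAC — ATG at 24, stop TAA at 27 → 6 nt.
Frame 1 has an ORF of 6 nucleotides (positions 4–9) ≥ 6, so yes.

yes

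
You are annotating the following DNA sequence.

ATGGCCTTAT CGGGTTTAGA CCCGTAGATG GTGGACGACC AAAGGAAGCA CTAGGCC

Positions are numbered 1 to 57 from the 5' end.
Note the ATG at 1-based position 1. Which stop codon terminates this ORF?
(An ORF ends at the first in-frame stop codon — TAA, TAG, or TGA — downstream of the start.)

TAG

Codons from position 1: ATG (1–3), GCC (4–6), TTA (7–9), TCG (10–12), GGT (13–15), TTA (16–18), GAC (19–21), CCG (22–24), TAG (25–27).
The first in-frame stop codon is TAG.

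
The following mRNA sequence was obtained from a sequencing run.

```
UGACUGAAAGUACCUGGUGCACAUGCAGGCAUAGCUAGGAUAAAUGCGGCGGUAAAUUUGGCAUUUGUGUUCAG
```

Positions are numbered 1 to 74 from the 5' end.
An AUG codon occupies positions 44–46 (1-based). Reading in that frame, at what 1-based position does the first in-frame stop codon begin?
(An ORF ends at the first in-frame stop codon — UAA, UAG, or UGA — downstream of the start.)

Codons from position 44: AUG (44–46), CGG (47–49), CGG (50–52), UAA (53–55).
UAA is a stop codon; it begins at position 53.

53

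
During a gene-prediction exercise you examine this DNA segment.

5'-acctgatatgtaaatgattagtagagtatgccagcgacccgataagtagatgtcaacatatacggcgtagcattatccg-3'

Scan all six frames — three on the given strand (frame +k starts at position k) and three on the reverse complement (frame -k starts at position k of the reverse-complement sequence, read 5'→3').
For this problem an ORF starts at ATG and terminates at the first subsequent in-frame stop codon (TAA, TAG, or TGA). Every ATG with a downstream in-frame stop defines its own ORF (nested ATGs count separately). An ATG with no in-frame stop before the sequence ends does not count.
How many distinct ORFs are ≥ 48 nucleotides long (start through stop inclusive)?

0

Reverse complement (5'→3'): CGGATAATGCTACGCCGTATATGTTGACATCTACTTATCGGGTCGCTGGCATACTCTACTAATCATTTACATATCAGGT
Frame +1: ACC TGA TAT GTA AAT GAT TAG TAG AGT ATG CCA GCG ACC CGA TAA GTA GAT GTC AAC ATA TAC GGC GTA GCA TTA TCC — ATG at 28, stop TAA at 43 → 18 nt.
Frame +2: CCT GAT ATG TAA ATG ATT AGT AGA GTA TGC CAG CGA CCC GAT AAG TAG ATG TCA ACA TAT ACG GCG TAG CAT TAT CCG — ATG at 8, stop TAA at 11 → 6 nt; ATG at 14, stop TAG at 47 → 36 nt; ATG at 50, stop TAG at 68 → 21 nt.
Frame +3: CTG ATA TGT AAA TGA TTA GTA GAG TAT GCC AGC GAC CCG ATA AGT AGA TGT CAA CAT ATA CGG CGT AGC ATT ATC — no ATG→stop ORF.
Frame -1: CGG ATA ATG CTA CGC CGT ATA TGT TGA CAT CTA CTT ATC GGG TCG CTG GCA TAC TCT ACT AAT CAT TTA CAT ATC AGG — ATG at 7, stop TGA at 25 → 21 nt.
Frame -2: GGA TAA TGC TAC GCC GTA TAT GTT GAC ATC TAC TTA TCG GGT CGC TGG CAT ACT CTA CTA ATC ATT TAC ATA TCA GGT — no ATG→stop ORF.
Frame -3: GAT AAT GCT ACG CCG TAT ATG TTG ACA TCT ACT TAT CGG GTC GCT GGC ATA CTC TAC TAA TCA TTT ACA TAT CAG — ATG at 21, stop TAA at 60 → 42 nt.
No ORF reaches 48 nucleotides. Count = 0.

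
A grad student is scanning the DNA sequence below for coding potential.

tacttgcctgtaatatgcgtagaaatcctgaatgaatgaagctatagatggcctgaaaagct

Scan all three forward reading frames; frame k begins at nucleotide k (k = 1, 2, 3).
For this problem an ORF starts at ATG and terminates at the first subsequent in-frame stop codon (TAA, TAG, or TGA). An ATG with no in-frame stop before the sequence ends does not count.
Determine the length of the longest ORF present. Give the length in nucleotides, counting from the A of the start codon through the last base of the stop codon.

Frame 1: TAC TTG CCT GTA ATA TGC GTA GAA ATC CTG AAT GAA TGA AGC TAT AGA TGG CCT GAA AAG — no ATG→stop ORF.
Frame 2: ACT TGC CTG TAA TAT GCG TAG AAA TCC TGA ATG AAT GAA GCT ATA GAT GGC CTG AAA AGC — no ATG→stop ORF.
Frame 3: CTT GCC TGT AAT ATG CGT AGA AAT CCT GAA TGA ATG AAG CTA TAG ATG GCC TGA AAA GCT — ATG at 15, stop TGA at 33 → 21 nt; ATG at 36, stop TAG at 45 → 12 nt; ATG at 48, stop TGA at 54 → 9 nt.
Longest: frame 3, positions 15–35, 21 nt = 7 codons = 6 aa. → 21 nucleotides.

21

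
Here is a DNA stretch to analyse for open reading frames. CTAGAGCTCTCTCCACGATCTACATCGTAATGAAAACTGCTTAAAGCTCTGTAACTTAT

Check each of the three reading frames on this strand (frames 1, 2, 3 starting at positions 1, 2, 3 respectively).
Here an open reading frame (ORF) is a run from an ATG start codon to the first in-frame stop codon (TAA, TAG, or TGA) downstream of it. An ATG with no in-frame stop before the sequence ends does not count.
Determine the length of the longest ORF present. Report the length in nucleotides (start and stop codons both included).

15

Frame 1: CTA GAG CTC TCT CCA CGA TCT ACA TCG TAA TGA AAA CTG CTT AAA GCT CTG TAA CTT — no ATG→stop ORF.
Frame 2: TAG AGC TCT CTC CAC GAT CTA CAT CGT AAT GAA AAC TGC TTA AAG CTC TGT AAC TTA — no ATG→stop ORF.
Frame 3: AGA GCT CTC TCC ACG ATC TAC ATC GTA ATG AAA ACT GCT TAA AGC TCT GTA ACT TAT — ATG at 30, stop TAA at 42 → 15 nt.
Longest: frame 3, positions 30–44, 15 nt = 5 codons = 4 aa. → 15 nucleotides.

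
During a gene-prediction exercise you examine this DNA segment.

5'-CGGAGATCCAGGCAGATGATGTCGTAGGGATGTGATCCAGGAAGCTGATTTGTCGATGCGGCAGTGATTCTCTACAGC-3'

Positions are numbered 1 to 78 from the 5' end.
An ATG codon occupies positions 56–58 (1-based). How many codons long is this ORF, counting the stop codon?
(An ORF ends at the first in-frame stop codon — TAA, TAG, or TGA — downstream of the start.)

Codons from position 56: ATG (56–58), CGG (59–61), CAG (62–64), TGA (65–67).
TGA is the first in-frame stop; that's 4 codons including the stop.

4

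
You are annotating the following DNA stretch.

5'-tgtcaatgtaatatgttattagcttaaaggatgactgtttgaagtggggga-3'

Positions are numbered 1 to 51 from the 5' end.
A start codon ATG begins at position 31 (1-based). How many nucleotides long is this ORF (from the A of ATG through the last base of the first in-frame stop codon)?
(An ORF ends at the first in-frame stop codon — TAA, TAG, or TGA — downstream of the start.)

12

Codons from position 31: ATG (31–33), ACT (34–36), GTT (37–39), TGA (40–42).
TGA is the first in-frame stop; ORF spans 31–42, 12 nucleotides.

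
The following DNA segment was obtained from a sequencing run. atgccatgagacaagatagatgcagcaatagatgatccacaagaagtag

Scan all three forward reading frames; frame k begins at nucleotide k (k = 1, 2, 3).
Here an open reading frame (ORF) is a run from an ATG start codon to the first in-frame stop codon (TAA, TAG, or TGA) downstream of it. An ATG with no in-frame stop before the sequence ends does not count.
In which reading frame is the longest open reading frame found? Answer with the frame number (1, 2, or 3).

3

Frame 1: ATG CCA TGA GAC AAG ATA GAT GCA GCA ATA GAT GAT CCA CAA GAA GTA — ATG at 1, stop TGA at 7 → 9 nt.
Frame 2: TGC CAT GAG ACA AGA TAG ATG CAG CAA TAG ATG ATC CAC AAG AAG TAG — ATG at 20, stop TAG at 29 → 12 nt; ATG at 32, stop TAG at 47 → 18 nt.
Frame 3: GCC ATG AGA CAA GAT AGA TGC AGC AAT AGA TGA TCC ACA AGA AGT — ATG at 6, stop TGA at 33 → 30 nt.
Longest ORF is 30 nt in frame 3 (positions 6–35).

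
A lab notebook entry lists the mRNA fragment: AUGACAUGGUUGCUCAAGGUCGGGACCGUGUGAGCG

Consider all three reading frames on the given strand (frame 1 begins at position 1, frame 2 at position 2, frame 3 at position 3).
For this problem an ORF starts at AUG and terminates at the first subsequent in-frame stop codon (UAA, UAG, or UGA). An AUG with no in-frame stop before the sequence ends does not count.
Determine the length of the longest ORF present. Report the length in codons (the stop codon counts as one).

11

Frame 1: AUG ACA UGG UUG CUC AAG GUC GGG ACC GUG UGA GCG — AUG at 1, stop UGA at 31 → 33 nt.
Frame 2: UGA CAU GGU UGC UCA AGG UCG GGA CCG UGU GAG — no AUG→stop ORF.
Frame 3: GAC AUG GUU GCU CAA GGU CGG GAC CGU GUG AGC — no AUG→stop ORF.
Longest: frame 1, positions 1–33, 33 nt = 11 codons = 10 aa. → 11 codons.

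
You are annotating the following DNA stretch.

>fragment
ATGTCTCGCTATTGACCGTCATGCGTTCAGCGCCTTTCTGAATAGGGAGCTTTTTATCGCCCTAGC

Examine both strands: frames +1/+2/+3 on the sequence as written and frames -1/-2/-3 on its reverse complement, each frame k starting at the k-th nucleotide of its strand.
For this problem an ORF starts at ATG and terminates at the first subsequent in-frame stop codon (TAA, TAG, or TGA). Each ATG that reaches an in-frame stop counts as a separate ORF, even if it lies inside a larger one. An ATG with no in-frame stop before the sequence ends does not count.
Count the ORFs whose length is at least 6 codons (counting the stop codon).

1

Reverse complement (5'→3'): GCTAGGGCGATAAAAAGCTCCCTATTCAGAAAGGCGCTGAACGCATGACGGTCAATAGCGAGACAT
Frame +1: ATG TCT CGC TAT TGA CCG TCA TGC GTT CAG CGC CTT TCT GAA TAG GGA GCT TTT TAT CGC CCT AGC — ATG at 1, stop TGA at 13 → 15 nt.
Frame +2: TGT CTC GCT ATT GAC CGT CAT GCG TTC AGC GCC TTT CTG AAT AGG GAG CTT TTT ATC GCC CTA — no ATG→stop ORF.
Frame +3: GTC TCG CTA TTG ACC GTC ATG CGT TCA GCG CCT TTC TGA ATA GGG AGC TTT TTA TCG CCC TAG — ATG at 21, stop TGA at 39 → 21 nt.
Frame -1: GCT AGG GCG ATA AAA AGC TCC CTA TTC AGA AAG GCG CTG AAC GCA TGA CGG TCA ATA GCG AGA CAT — no ATG→stop ORF.
Frame -2: CTA GGG CGA TAA AAA GCT CCC TAT TCA GAA AGG CGC TGA ACG CAT GAC GGT CAA TAG CGA GAC — no ATG→stop ORF.
Frame -3: TAG GGC GAT AAA AAG CTC CCT ATT CAG AAA GGC GCT GAA CGC ATG ACG GTC AAT AGC GAG ACA — no ATG→stop ORF.
ORFs ≥ 6 codons: frame +3 21–41 (7 codons). Count = 1.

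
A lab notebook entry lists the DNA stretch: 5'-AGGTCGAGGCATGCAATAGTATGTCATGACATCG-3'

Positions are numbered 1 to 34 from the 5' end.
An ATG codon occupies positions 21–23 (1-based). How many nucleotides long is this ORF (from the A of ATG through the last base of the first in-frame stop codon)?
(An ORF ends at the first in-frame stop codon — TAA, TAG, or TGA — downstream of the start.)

9

Codons from position 21: ATG (21–23), TCA (24–26), TGA (27–29).
TGA is the first in-frame stop; ORF spans 21–29, 9 nucleotides.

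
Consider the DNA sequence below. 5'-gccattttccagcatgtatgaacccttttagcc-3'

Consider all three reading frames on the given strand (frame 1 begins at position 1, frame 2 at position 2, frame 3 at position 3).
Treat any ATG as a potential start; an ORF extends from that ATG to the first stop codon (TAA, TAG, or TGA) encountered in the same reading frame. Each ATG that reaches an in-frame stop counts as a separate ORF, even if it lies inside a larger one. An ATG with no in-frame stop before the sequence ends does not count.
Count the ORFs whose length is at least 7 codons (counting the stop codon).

0

Frame 1: GCC ATT TTC CAG CAT GTA TGA ACC CTT TTA GCC — no ATG→stop ORF.
Frame 2: CCA TTT TCC AGC ATG TAT GAA CCC TTT TAG — ATG at 14, stop TAG at 29 → 18 nt.
Frame 3: CAT TTT CCA GCA TGT ATG AAC CCT TTT AGC — no ATG→stop ORF.
No ORF reaches 7 codons. Count = 0.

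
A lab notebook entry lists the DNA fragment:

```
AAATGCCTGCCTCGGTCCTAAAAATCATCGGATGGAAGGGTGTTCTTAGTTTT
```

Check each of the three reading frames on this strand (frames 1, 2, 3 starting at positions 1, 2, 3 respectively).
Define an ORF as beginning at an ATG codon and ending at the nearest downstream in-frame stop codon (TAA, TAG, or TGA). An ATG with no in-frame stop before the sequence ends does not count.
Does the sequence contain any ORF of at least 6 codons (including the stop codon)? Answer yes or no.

Frame 1: AAA TGC CTG CCT CGG TCC TAA AAA TCA TCG GAT GGA AGG GTG TTC TTA GTT — no ATG→stop ORF.
Frame 2: AAT GCC TGC CTC GGT CCT AAA AAT CAT CGG ATG GAA GGG TGT TCT TAG TTT — ATG at 32, stop TAG at 47 → 18 nt.
Frame 3: ATG CCT GCC TCG GTC CTA AAA ATC ATC GGA TGG AAG GGT GTT CTT AGT TTT — no ATG→stop ORF.
Frame 2 has an ORF of 6 codons (positions 32–49) ≥ 6, so yes.

yes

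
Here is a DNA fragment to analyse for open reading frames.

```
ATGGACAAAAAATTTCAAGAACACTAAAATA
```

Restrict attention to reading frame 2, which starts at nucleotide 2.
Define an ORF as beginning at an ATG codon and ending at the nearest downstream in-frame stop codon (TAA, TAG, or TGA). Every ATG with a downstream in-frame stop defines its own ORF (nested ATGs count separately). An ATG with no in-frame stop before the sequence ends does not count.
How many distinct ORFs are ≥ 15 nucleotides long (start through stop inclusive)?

0

Frame 2: TGG ACA AAA AAT TTC AAG AAC ACT AAA ATA — no ATG→stop ORF.
No ORF reaches 15 nucleotides. Count = 0.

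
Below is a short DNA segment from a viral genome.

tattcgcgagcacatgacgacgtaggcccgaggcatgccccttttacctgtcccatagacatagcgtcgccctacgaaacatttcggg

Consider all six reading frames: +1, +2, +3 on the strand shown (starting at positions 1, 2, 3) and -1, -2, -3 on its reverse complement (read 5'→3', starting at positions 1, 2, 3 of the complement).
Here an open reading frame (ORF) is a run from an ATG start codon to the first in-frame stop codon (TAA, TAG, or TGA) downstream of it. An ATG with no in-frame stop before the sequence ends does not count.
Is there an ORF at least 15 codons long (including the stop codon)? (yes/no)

no

Reverse complement (5'→3'): CCCGAAATGTTTCGTAGGGCGACGCTATGTCTATGGGACAGGTAAAAGGGGCATGCCTCGGGCCTACGTCGTCATGTGCTCGCGAATA
Frame +1: TAT TCG CGA GCA CAT GAC GAC GTA GGC CCG AGG CAT GCC CCT TTT ACC TGT CCC ATA GAC ATA GCG TCG CCC TAC GAA ACA TTT CGG — no ATG→stop ORF.
Frame +2: ATT CGC GAG CAC ATG ACG ACG TAG GCC CGA GGC ATG CCC CTT TTA CCT GTC CCA TAG ACA TAG CGT CGC CCT ACG AAA CAT TTC GGG — ATG at 14, stop TAG at 23 → 12 nt; ATG at 35, stop TAG at 56 → 24 nt.
Frame +3: TTC GCG AGC ACA TGA CGA CGT AGG CCC GAG GCA TGC CCC TTT TAC CTG TCC CAT AGA CAT AGC GTC GCC CTA CGA AAC ATT TCG — no ATG→stop ORF.
Frame -1: CCC GAA ATG TTT CGT AGG GCG ACG CTA TGT CTA TGG GAC AGG TAA AAG GGG CAT GCC TCG GGC CTA CGT CGT CAT GTG CTC GCG AAT — ATG at 7, stop TAA at 43 → 39 nt.
Frame -2: CCG AAA TGT TTC GTA GGG CGA CGC TAT GTC TAT GGG ACA GGT AAA AGG GGC ATG CCT CGG GCC TAC GTC GTC ATG TGC TCG CGA ATA — no ATG→stop ORF.
Frame -3: CGA AAT GTT TCG TAG GGC GAC GCT ATG TCT ATG GGA CAG GTA AAA GGG GCA TGC CTC GGG CCT ACG TCG TCA TGT GCT CGC GAA — no ATG→stop ORF.
Largest ORF found is 13 codons < 15, so no.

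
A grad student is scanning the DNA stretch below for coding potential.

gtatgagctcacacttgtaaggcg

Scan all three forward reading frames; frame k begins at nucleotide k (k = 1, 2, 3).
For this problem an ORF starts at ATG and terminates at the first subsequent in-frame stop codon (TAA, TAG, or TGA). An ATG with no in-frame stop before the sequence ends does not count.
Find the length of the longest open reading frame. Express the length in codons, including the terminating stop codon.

6

Frame 1: GTA TGA GCT CAC ACT TGT AAG GCG — no ATG→stop ORF.
Frame 2: TAT GAG CTC ACA CTT GTA AGG — no ATG→stop ORF.
Frame 3: ATG AGC TCA CAC TTG TAA GGC — ATG at 3, stop TAA at 18 → 18 nt.
Longest: frame 3, positions 3–20, 18 nt = 6 codons = 5 aa. → 6 codons.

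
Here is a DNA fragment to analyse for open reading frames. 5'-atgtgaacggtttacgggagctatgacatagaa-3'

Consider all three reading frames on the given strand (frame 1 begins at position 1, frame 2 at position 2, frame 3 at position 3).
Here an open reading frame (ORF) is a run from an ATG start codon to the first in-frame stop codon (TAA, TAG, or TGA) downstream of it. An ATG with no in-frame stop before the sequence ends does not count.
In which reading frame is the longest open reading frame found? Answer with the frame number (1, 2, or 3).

2

Frame 1: ATG TGA ACG GTT TAC GGG AGC TAT GAC ATA GAA — ATG at 1, stop TGA at 4 → 6 nt.
Frame 2: TGT GAA CGG TTT ACG GGA GCT ATG ACA TAG — ATG at 23, stop TAG at 29 → 9 nt.
Frame 3: GTG AAC GGT TTA CGG GAG CTA TGA CAT AGA — no ATG→stop ORF.
Longest ORF is 9 nt in frame 2 (positions 23–31).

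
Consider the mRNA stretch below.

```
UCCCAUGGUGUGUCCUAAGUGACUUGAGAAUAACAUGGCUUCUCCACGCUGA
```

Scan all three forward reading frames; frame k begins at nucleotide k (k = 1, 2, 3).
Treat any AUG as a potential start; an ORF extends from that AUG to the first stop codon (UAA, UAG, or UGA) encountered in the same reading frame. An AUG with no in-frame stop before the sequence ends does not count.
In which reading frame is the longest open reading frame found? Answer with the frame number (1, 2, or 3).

2

Frame 1: UCC CAU GGU GUG UCC UAA GUG ACU UGA GAA UAA CAU GGC UUC UCC ACG CUG — no AUG→stop ORF.
Frame 2: CCC AUG GUG UGU CCU AAG UGA CUU GAG AAU AAC AUG GCU UCU CCA CGC UGA — AUG at 5, stop UGA at 20 → 18 nt; AUG at 35, stop UGA at 50 → 18 nt.
Frame 3: CCA UGG UGU GUC CUA AGU GAC UUG AGA AUA ACA UGG CUU CUC CAC GCU — no AUG→stop ORF.
Longest ORF is 18 nt in frame 2 (positions 5–22).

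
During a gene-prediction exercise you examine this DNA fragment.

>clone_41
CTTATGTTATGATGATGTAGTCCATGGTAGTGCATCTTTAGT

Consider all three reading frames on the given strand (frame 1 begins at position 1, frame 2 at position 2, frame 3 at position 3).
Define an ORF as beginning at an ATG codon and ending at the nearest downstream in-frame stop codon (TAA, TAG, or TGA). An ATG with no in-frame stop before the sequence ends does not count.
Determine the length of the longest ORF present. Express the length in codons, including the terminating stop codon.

6

Frame 1: CTT ATG TTA TGA TGA TGT AGT CCA TGG TAG TGC ATC TTT AGT — ATG at 4, stop TGA at 10 → 9 nt.
Frame 2: TTA TGT TAT GAT GAT GTA GTC CAT GGT AGT GCA TCT TTA — no ATG→stop ORF.
Frame 3: TAT GTT ATG ATG ATG TAG TCC ATG GTA GTG CAT CTT TAG — ATG at 9, stop TAG at 18 → 12 nt; ATG at 12, stop TAG at 18 → 9 nt; ATG at 15, stop TAG at 18 → 6 nt; ATG at 24, stop TAG at 39 → 18 nt.
Longest: frame 3, positions 24–41, 18 nt = 6 codons = 5 aa. → 6 codons.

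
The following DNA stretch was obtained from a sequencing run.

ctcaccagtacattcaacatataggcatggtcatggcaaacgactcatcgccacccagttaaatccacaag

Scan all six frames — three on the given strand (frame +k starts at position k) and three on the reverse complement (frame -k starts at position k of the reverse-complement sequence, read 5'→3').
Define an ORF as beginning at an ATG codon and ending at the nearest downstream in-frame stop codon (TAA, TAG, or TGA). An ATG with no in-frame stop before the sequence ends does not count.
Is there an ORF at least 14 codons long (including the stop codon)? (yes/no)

Reverse complement (5'→3'): CTTGTGGATTTAACTGGGTGGCGATGAGTCGTTTGCCATGACCATGCCTATATGTTGAATGTACTGGTGAG
Frame +1: CTC ACC AGT ACA TTC AAC ATA TAG GCA TGG TCA TGG CAA ACG ACT CAT CGC CAC CCA GTT AAA TCC ACA — no ATG→stop ORF.
Frame +2: TCA CCA GTA CAT TCA ACA TAT AGG CAT GGT CAT GGC AAA CGA CTC ATC GCC ACC CAG TTA AAT CCA CAA — no ATG→stop ORF.
Frame +3: CAC CAG TAC ATT CAA CAT ATA GGC ATG GTC ATG GCA AAC GAC TCA TCG CCA CCC AGT TAA ATC CAC AAG — ATG at 27, stop TAA at 60 → 36 nt; ATG at 33, stop TAA at 60 → 30 nt.
Frame -1: CTT GTG GAT TTA ACT GGG TGG CGA TGA GTC GTT TGC CAT GAC CAT GCC TAT ATG TTG AAT GTA CTG GTG — no ATG→stop ORF.
Frame -2: TTG TGG ATT TAA CTG GGT GGC GAT GAG TCG TTT GCC ATG ACC ATG CCT ATA TGT TGA ATG TAC TGG TGA — ATG at 38, stop TGA at 56 → 21 nt; ATG at 44, stop TGA at 56 → 15 nt; ATG at 59, stop TGA at 68 → 12 nt.
Frame -3: TGT GGA TTT AAC TGG GTG GCG ATG AGT CGT TTG CCA TGA CCA TGC CTA TAT GTT GAA TGT ACT GGT GAG — ATG at 24, stop TGA at 39 → 18 nt.
Largest ORF found is 12 codons < 14, so no.

no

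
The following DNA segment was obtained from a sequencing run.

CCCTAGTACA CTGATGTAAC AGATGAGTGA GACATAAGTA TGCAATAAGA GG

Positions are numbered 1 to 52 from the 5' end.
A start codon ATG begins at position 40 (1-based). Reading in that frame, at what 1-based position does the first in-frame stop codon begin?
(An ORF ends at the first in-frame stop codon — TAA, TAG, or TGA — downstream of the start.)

46

Codons from position 40: ATG (40–42), CAA (43–45), TAA (46–48).
TAA is a stop codon; it begins at position 46.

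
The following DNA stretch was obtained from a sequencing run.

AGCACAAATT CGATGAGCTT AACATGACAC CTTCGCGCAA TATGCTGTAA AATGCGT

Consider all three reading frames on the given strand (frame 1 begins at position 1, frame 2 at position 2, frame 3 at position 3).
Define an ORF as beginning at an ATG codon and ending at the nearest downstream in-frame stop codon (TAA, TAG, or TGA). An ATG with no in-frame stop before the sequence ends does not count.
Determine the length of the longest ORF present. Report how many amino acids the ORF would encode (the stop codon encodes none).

Frame 1: AGC ACA AAT TCG ATG AGC TTA ACA TGA CAC CTT CGC GCA ATA TGC TGT AAA ATG CGT — ATG at 13, stop TGA at 25 → 15 nt.
Frame 2: GCA CAA ATT CGA TGA GCT TAA CAT GAC ACC TTC GCG CAA TAT GCT GTA AAA TGC — no ATG→stop ORF.
Frame 3: CAC AAA TTC GAT GAG CTT AAC ATG ACA CCT TCG CGC AAT ATG CTG TAA AAT GCG — ATG at 24, stop TAA at 48 → 27 nt; ATG at 42, stop TAA at 48 → 9 nt.
Longest: frame 3, positions 24–50, 27 nt = 9 codons = 8 aa. → 8 amino acids.

8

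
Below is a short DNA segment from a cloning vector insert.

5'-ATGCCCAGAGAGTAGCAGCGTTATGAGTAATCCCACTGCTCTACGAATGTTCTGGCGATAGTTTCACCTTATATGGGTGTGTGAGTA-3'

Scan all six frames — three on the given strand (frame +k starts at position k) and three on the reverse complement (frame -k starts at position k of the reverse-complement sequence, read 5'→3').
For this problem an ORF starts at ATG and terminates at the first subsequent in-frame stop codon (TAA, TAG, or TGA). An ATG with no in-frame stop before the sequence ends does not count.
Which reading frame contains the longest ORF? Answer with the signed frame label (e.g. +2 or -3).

Reverse complement (5'→3'): TACTCACACACCCATATAAGGTGAAACTATCGCCAGAACATTCGTAGAGCAGTGGGATTACTCATAACGCTGCTACTCTCTGGGCAT
Frame +1: ATG CCC AGA GAG TAG CAG CGT TAT GAG TAA TCC CAC TGC TCT ACG AAT GTT CTG GCG ATA GTT TCA CCT TAT ATG GGT GTG TGA GTA — ATG at 1, stop TAG at 13 → 15 nt; ATG at 73, stop TGA at 82 → 12 nt.
Frame +2: TGC CCA GAG AGT AGC AGC GTT ATG AGT AAT CCC ACT GCT CTA CGA ATG TTC TGG CGA TAG TTT CAC CTT ATA TGG GTG TGT GAG — ATG at 23, stop TAG at 59 → 39 nt; ATG at 47, stop TAG at 59 → 15 nt.
Frame +3: GCC CAG AGA GTA GCA GCG TTA TGA GTA ATC CCA CTG CTC TAC GAA TGT TCT GGC GAT AGT TTC ACC TTA TAT GGG TGT GTG AGT — no ATG→stop ORF.
Frame -1: TAC TCA CAC ACC CAT ATA AGG TGA AAC TAT CGC CAG AAC ATT CGT AGA GCA GTG GGA TTA CTC ATA ACG CTG CTA CTC TCT GGG CAT — no ATG→stop ORF.
Frame -2: ACT CAC ACA CCC ATA TAA GGT GAA ACT ATC GCC AGA ACA TTC GTA GAG CAG TGG GAT TAC TCA TAA CGC TGC TAC TCT CTG GGC — no ATG→stop ORF.
Frame -3: CTC ACA CAC CCA TAT AAG GTG AAA CTA TCG CCA GAA CAT TCG TAG AGC AGT GGG ATT ACT CAT AAC GCT GCT ACT CTC TGG GCA — no ATG→stop ORF.
Longest ORF is 39 nt in frame +2 (positions 23–61).

+2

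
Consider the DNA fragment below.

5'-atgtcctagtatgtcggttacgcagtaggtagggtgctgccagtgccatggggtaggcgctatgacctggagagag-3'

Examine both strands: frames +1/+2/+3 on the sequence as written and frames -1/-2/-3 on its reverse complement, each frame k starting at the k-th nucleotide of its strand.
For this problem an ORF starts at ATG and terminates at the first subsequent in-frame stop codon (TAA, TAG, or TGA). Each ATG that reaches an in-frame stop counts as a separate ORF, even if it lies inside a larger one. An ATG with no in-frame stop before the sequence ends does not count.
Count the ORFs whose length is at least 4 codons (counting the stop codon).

Reverse complement (5'→3'): CTCTCTCCAGGTCATAGCGCCTACCCCATGGCACTGGCAGCACCCTACCTACTGCGTAACCGACATACTAGGACAT
Frame +1: ATG TCC TAG TAT GTC GGT TAC GCA GTA GGT AGG GTG CTG CCA GTG CCA TGG GGT AGG CGC TAT GAC CTG GAG AGA — ATG at 1, stop TAG at 7 → 9 nt.
Frame +2: TGT CCT AGT ATG TCG GTT ACG CAG TAG GTA GGG TGC TGC CAG TGC CAT GGG GTA GGC GCT ATG ACC TGG AGA GAG — ATG at 11, stop TAG at 26 → 18 nt.
Frame +3: GTC CTA GTA TGT CGG TTA CGC AGT AGG TAG GGT GCT GCC AGT GCC ATG GGG TAG GCG CTA TGA CCT GGA GAG — ATG at 48, stop TAG at 54 → 9 nt.
Frame -1: CTC TCT CCA GGT CAT AGC GCC TAC CCC ATG GCA CTG GCA GCA CCC TAC CTA CTG CGT AAC CGA CAT ACT AGG ACA — no ATG→stop ORF.
Frame -2: TCT CTC CAG GTC ATA GCG CCT ACC CCA TGG CAC TGG CAG CAC CCT ACC TAC TGC GTA ACC GAC ATA CTA GGA CAT — no ATG→stop ORF.
Frame -3: CTC TCC AGG TCA TAG CGC CTA CCC CAT GGC ACT GGC AGC ACC CTA CCT ACT GCG TAA CCG ACA TAC TAG GAC — no ATG→stop ORF.
ORFs ≥ 4 codons: frame +2 11–28 (6 codons). Count = 1.

1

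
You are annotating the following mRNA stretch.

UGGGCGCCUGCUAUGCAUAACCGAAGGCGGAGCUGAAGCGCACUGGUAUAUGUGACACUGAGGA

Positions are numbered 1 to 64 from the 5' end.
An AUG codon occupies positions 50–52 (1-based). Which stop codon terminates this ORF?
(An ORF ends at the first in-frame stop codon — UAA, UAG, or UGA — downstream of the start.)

UGA

Codons from position 50: AUG (50–52), UGA (53–55).
The first in-frame stop codon is UGA.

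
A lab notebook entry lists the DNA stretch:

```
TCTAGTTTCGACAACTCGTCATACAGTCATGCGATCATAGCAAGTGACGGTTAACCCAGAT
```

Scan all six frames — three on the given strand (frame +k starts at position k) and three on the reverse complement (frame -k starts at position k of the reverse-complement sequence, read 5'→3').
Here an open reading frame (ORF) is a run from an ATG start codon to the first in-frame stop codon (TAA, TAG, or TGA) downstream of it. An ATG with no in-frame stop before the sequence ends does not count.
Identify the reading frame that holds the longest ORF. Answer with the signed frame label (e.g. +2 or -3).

Reverse complement (5'→3'): ATCTGGGTTAACCGTCACTTGCTATGATCGCATGACTGTATGACGAGTTGTCGAAACTAGA
Frame +1: TCT AGT TTC GAC AAC TCG TCA TAC AGT CAT GCG ATC ATA GCA AGT GAC GGT TAA CCC AGA — no ATG→stop ORF.
Frame +2: CTA GTT TCG ACA ACT CGT CAT ACA GTC ATG CGA TCA TAG CAA GTG ACG GTT AAC CCA GAT — ATG at 29, stop TAG at 38 → 12 nt.
Frame +3: TAG TTT CGA CAA CTC GTC ATA CAG TCA TGC GAT CAT AGC AAG TGA CGG TTA ACC CAG — no ATG→stop ORF.
Frame -1: ATC TGG GTT AAC CGT CAC TTG CTA TGA TCG CAT GAC TGT ATG ACG AGT TGT CGA AAC TAG — ATG at 40, stop TAG at 58 → 21 nt.
Frame -2: TCT GGG TTA ACC GTC ACT TGC TAT GAT CGC ATG ACT GTA TGA CGA GTT GTC GAA ACT AGA — ATG at 32, stop TGA at 41 → 12 nt.
Frame -3: CTG GGT TAA CCG TCA CTT GCT ATG ATC GCA TGA CTG TAT GAC GAG TTG TCG AAA CTA — ATG at 24, stop TGA at 33 → 12 nt.
Longest ORF is 21 nt in frame -1 (positions 40–60).

-1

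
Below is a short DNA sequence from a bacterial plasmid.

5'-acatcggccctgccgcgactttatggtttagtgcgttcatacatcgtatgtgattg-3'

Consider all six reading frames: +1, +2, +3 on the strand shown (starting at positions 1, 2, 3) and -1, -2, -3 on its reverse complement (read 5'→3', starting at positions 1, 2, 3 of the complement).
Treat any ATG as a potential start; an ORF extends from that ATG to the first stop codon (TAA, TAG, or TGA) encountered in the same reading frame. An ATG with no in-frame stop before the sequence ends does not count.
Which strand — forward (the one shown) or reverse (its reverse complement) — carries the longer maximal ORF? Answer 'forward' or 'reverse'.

reverse

Reverse complement (5'→3'): CAATCACATACGATGTATGAACGCACTAAACCATAAAGTCGCGGCAGGGCCGATGT
Frame +1: ACA TCG GCC CTG CCG CGA CTT TAT GGT TTA GTG CGT TCA TAC ATC GTA TGT GAT — no ATG→stop ORF.
Frame +2: CAT CGG CCC TGC CGC GAC TTT ATG GTT TAG TGC GTT CAT ACA TCG TAT GTG ATT — ATG at 23, stop TAG at 29 → 9 nt.
Frame +3: ATC GGC CCT GCC GCG ACT TTA TGG TTT AGT GCG TTC ATA CAT CGT ATG TGA TTG — ATG at 48, stop TGA at 51 → 6 nt.
Frame -1: CAA TCA CAT ACG ATG TAT GAA CGC ACT AAA CCA TAA AGT CGC GGC AGG GCC GAT — ATG at 13, stop TAA at 34 → 24 nt.
Frame -2: AAT CAC ATA CGA TGT ATG AAC GCA CTA AAC CAT AAA GTC GCG GCA GGG CCG ATG — no ATG→stop ORF.
Frame -3: ATC ACA TAC GAT GTA TGA ACG CAC TAA ACC ATA AAG TCG CGG CAG GGC CGA TGT — no ATG→stop ORF.
Forward-strand max 9 nt; reverse-strand max 24 nt. The reverse strand has the longer ORF.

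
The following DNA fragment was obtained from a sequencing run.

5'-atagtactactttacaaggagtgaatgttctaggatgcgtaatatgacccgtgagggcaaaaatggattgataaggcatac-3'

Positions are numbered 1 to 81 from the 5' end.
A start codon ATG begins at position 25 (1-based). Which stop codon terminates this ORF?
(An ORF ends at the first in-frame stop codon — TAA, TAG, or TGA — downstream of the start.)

TAG

Codons from position 25: ATG (25–27), TTC (28–30), TAG (31–33).
The first in-frame stop codon is TAG.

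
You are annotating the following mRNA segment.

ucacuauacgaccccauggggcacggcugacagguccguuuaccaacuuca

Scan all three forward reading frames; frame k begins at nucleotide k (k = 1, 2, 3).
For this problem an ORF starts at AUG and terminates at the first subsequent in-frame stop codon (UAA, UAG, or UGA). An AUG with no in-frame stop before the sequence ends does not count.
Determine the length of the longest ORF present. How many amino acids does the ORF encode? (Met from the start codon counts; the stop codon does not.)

4

Frame 1: UCA CUA UAC GAC CCC AUG GGG CAC GGC UGA CAG GUC CGU UUA CCA ACU UCA — AUG at 16, stop UGA at 28 → 15 nt.
Frame 2: CAC UAU ACG ACC CCA UGG GGC ACG GCU GAC AGG UCC GUU UAC CAA CUU — no AUG→stop ORF.
Frame 3: ACU AUA CGA CCC CAU GGG GCA CGG CUG ACA GGU CCG UUU ACC AAC UUC — no AUG→stop ORF.
Longest: frame 1, positions 16–30, 15 nt = 5 codons = 4 aa. → 4 amino acids.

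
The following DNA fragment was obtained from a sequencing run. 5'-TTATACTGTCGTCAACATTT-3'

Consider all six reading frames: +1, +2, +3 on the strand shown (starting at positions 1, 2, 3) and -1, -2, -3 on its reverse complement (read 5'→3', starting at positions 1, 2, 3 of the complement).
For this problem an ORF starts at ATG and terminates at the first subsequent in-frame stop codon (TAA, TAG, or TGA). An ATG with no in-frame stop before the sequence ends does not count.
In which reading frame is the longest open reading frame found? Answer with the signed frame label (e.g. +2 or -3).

Reverse complement (5'→3'): AAATGTTGACGACAGTATAA
Frame +1: TTA TAC TGT CGT CAA CAT — no ATG→stop ORF.
Frame +2: TAT ACT GTC GTC AAC ATT — no ATG→stop ORF.
Frame +3: ATA CTG TCG TCA ACA TTT — no ATG→stop ORF.
Frame -1: AAA TGT TGA CGA CAG TAT — no ATG→stop ORF.
Frame -2: AAT GTT GAC GAC AGT ATA — no ATG→stop ORF.
Frame -3: ATG TTG ACG ACA GTA TAA — ATG at 3, stop TAA at 18 → 18 nt.
Longest ORF is 18 nt in frame -3 (positions 3–20).

-3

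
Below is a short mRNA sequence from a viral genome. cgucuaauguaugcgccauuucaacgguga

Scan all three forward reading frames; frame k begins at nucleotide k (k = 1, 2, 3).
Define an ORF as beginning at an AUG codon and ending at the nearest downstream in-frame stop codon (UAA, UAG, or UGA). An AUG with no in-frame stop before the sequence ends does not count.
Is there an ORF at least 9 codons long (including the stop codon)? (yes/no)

no

Frame 1: CGU CUA AUG UAU GCG CCA UUU CAA CGG UGA — AUG at 7, stop UGA at 28 → 24 nt.
Frame 2: GUC UAA UGU AUG CGC CAU UUC AAC GGU — no AUG→stop ORF.
Frame 3: UCU AAU GUA UGC GCC AUU UCA ACG GUG — no AUG→stop ORF.
Largest ORF found is 8 codons < 9, so no.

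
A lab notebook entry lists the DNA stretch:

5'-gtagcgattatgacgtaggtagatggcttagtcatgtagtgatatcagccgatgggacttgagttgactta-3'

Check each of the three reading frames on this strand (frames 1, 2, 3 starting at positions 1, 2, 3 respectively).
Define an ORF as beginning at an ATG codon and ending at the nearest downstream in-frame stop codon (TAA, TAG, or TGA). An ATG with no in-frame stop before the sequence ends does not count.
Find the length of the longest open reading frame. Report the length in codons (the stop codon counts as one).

Frame 1: GTA GCG ATT ATG ACG TAG GTA GAT GGC TTA GTC ATG TAG TGA TAT CAG CCG ATG GGA CTT GAG TTG ACT — ATG at 10, stop TAG at 16 → 9 nt; ATG at 34, stop TAG at 37 → 6 nt.
Frame 2: TAG CGA TTA TGA CGT AGG TAG ATG GCT TAG TCA TGT AGT GAT ATC AGC CGA TGG GAC TTG AGT TGA CTT — ATG at 23, stop TAG at 29 → 9 nt.
Frame 3: AGC GAT TAT GAC GTA GGT AGA TGG CTT AGT CAT GTA GTG ATA TCA GCC GAT GGG ACT TGA GTT GAC TTA — no ATG→stop ORF.
Longest: frame 1, positions 10–18, 9 nt = 3 codons = 2 aa. → 3 codons.

3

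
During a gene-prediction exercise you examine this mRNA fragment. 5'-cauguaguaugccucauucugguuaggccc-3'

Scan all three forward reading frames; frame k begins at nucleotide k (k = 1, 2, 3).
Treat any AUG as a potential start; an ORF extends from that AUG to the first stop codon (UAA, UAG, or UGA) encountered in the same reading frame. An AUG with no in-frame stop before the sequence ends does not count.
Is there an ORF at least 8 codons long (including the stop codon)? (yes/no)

no

Frame 1: CAU GUA GUA UGC CUC AUU CUG GUU AGG CCC — no AUG→stop ORF.
Frame 2: AUG UAG UAU GCC UCA UUC UGG UUA GGC — AUG at 2, stop UAG at 5 → 6 nt.
Frame 3: UGU AGU AUG CCU CAU UCU GGU UAG GCC — AUG at 9, stop UAG at 24 → 18 nt.
Largest ORF found is 6 codons < 8, so no.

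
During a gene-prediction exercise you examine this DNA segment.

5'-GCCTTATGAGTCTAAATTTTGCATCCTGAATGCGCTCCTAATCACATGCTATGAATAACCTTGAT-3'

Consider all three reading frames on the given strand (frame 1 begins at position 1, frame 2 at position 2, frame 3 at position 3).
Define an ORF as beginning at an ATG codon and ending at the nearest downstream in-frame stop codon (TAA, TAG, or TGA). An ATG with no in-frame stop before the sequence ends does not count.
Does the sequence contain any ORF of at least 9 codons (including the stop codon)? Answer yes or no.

no

Frame 1: GCC TTA TGA GTC TAA ATT TTG CAT CCT GAA TGC GCT CCT AAT CAC ATG CTA TGA ATA ACC TTG — ATG at 46, stop TGA at 52 → 9 nt.
Frame 2: CCT TAT GAG TCT AAA TTT TGC ATC CTG AAT GCG CTC CTA ATC ACA TGC TAT GAA TAA CCT TGA — no ATG→stop ORF.
Frame 3: CTT ATG AGT CTA AAT TTT GCA TCC TGA ATG CGC TCC TAA TCA CAT GCT ATG AAT AAC CTT GAT — ATG at 6, stop TGA at 27 → 24 nt; ATG at 30, stop TAA at 39 → 12 nt.
Largest ORF found is 8 codons < 9, so no.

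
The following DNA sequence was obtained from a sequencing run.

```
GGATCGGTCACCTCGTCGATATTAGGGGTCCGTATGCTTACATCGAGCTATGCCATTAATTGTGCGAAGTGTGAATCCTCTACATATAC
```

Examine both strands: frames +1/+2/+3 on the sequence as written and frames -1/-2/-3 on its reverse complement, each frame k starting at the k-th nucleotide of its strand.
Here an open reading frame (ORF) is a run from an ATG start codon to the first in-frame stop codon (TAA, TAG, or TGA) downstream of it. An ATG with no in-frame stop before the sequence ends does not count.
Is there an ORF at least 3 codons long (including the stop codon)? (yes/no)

Reverse complement (5'→3'): GTATATGTAGAGGATTCACACTTCGCACAATTAATGGCATAGCTCGATGTAAGCATACGGACCCCTAATATCGACGAGGTGACCGATCC
Frame +1: GGA TCG GTC ACC TCG TCG ATA TTA GGG GTC CGT ATG CTT ACA TCG AGC TAT GCC ATT AAT TGT GCG AAG TGT GAA TCC TCT ACA TAT — no ATG→stop ORF.
Frame +2: GAT CGG TCA CCT CGT CGA TAT TAG GGG TCC GTA TGC TTA CAT CGA GCT ATG CCA TTA ATT GTG CGA AGT GTG AAT CCT CTA CAT ATA — no ATG→stop ORF.
Frame +3: ATC GGT CAC CTC GTC GAT ATT AGG GGT CCG TAT GCT TAC ATC GAG CTA TGC CAT TAA TTG TGC GAA GTG TGA ATC CTC TAC ATA TAC — no ATG→stop ORF.
Frame -1: GTA TAT GTA GAG GAT TCA CAC TTC GCA CAA TTA ATG GCA TAG CTC GAT GTA AGC ATA CGG ACC CCT AAT ATC GAC GAG GTG ACC GAT — ATG at 34, stop TAG at 40 → 9 nt.
Frame -2: TAT ATG TAG AGG ATT CAC ACT TCG CAC AAT TAA TGG CAT AGC TCG ATG TAA GCA TAC GGA CCC CTA ATA TCG ACG AGG TGA CCG ATC — ATG at 5, stop TAG at 8 → 6 nt; ATG at 47, stop TAA at 50 → 6 nt.
Frame -3: ATA TGT AGA GGA TTC ACA CTT CGC ACA ATT AAT GGC ATA GCT CGA TGT AAG CAT ACG GAC CCC TAA TAT CGA CGA GGT GAC CGA TCC — no ATG→stop ORF.
Frame -1 has an ORF of 3 codons (positions 34–42) ≥ 3, so yes.

yes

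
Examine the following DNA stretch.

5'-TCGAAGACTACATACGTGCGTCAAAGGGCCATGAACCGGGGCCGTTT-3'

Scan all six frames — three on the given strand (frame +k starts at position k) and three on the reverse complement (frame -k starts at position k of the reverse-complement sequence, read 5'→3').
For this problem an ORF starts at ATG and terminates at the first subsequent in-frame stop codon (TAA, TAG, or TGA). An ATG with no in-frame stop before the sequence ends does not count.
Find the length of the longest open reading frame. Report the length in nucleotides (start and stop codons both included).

Reverse complement (5'→3'): AAACGGCCCCGGTTCATGGCCCTTTGACGCACGTATGTAGTCTTCGA
Frame +1: TCG AAG ACT ACA TAC GTG CGT CAA AGG GCC ATG AAC CGG GGC CGT — no ATG→stop ORF.
Frame +2: CGA AGA CTA CAT ACG TGC GTC AAA GGG CCA TGA ACC GGG GCC GTT — no ATG→stop ORF.
Frame +3: GAA GAC TAC ATA CGT GCG TCA AAG GGC CAT GAA CCG GGG CCG TTT — no ATG→stop ORF.
Frame -1: AAA CGG CCC CGG TTC ATG GCC CTT TGA CGC ACG TAT GTA GTC TTC — ATG at 16, stop TGA at 25 → 12 nt.
Frame -2: AAC GGC CCC GGT TCA TGG CCC TTT GAC GCA CGT ATG TAG TCT TCG — ATG at 35, stop TAG at 38 → 6 nt.
Frame -3: ACG GCC CCG GTT CAT GGC CCT TTG ACG CAC GTA TGT AGT CTT CGA — no ATG→stop ORF.
Longest: frame -1, positions 16–27, 12 nt = 4 codons = 3 aa. → 12 nucleotides.

12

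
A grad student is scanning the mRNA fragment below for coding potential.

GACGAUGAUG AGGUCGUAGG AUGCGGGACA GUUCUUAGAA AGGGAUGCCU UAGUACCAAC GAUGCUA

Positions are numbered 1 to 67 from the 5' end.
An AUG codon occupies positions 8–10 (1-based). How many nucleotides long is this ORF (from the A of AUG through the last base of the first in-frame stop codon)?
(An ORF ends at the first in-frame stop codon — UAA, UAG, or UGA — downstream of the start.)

12

Codons from position 8: AUG (8–10), AGG (11–13), UCG (14–16), UAG (17–19).
UAG is the first in-frame stop; ORF spans 8–19, 12 nucleotides.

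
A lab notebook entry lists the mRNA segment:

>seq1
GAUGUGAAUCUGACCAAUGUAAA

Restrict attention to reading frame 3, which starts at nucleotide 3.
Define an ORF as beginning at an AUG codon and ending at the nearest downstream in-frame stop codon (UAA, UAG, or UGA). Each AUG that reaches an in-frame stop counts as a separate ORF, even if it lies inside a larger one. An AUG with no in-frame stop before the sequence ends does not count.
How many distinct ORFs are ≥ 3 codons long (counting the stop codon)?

0

Frame 3: UGU GAA UCU GAC CAA UGU AAA — no AUG→stop ORF.
No ORF reaches 3 codons. Count = 0.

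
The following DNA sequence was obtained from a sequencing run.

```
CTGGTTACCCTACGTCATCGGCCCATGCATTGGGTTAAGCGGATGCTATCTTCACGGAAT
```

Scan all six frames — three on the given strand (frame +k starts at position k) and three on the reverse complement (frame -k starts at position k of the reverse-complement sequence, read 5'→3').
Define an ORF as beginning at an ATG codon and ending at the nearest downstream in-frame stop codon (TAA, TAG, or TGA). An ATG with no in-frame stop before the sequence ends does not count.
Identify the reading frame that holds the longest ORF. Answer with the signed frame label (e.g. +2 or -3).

Reverse complement (5'→3'): ATTCCGTGAAGATAGCATCCGCTTAACCCAATGCATGGGCCGATGACGTAGGGTAACCAG
Frame +1: CTG GTT ACC CTA CGT CAT CGG CCC ATG CAT TGG GTT AAG CGG ATG CTA TCT TCA CGG AAT — no ATG→stop ORF.
Frame +2: TGG TTA CCC TAC GTC ATC GGC CCA TGC ATT GGG TTA AGC GGA TGC TAT CTT CAC GGA — no ATG→stop ORF.
Frame +3: GGT TAC CCT ACG TCA TCG GCC CAT GCA TTG GGT TAA GCG GAT GCT ATC TTC ACG GAA — no ATG→stop ORF.
Frame -1: ATT CCG TGA AGA TAG CAT CCG CTT AAC CCA ATG CAT GGG CCG ATG ACG TAG GGT AAC CAG — ATG at 31, stop TAG at 49 → 21 nt; ATG at 43, stop TAG at 49 → 9 nt.
Frame -2: TTC CGT GAA GAT AGC ATC CGC TTA ACC CAA TGC ATG GGC CGA TGA CGT AGG GTA ACC — ATG at 35, stop TGA at 44 → 12 nt.
Frame -3: TCC GTG AAG ATA GCA TCC GCT TAA CCC AAT GCA TGG GCC GAT GAC GTA GGG TAA CCA — no ATG→stop ORF.
Longest ORF is 21 nt in frame -1 (positions 31–51).

-1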